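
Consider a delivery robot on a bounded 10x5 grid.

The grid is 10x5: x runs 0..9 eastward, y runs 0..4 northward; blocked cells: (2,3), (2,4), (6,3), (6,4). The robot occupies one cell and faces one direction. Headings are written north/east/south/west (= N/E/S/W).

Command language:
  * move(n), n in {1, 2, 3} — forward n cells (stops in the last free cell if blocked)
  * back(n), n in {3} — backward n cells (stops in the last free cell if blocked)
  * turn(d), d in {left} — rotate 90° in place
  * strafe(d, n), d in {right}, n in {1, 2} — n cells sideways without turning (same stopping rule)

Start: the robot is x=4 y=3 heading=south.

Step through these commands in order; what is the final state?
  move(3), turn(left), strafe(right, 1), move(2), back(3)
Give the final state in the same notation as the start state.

x=3 y=0 heading=east

begin: x=4 y=3 heading=south
1. move(3) → x=4 y=0 heading=south
2. turn(left) → x=4 y=0 heading=east
3. strafe(right, 1) → x=4 y=0 heading=east
4. move(2) → x=6 y=0 heading=east
5. back(3) → x=3 y=0 heading=east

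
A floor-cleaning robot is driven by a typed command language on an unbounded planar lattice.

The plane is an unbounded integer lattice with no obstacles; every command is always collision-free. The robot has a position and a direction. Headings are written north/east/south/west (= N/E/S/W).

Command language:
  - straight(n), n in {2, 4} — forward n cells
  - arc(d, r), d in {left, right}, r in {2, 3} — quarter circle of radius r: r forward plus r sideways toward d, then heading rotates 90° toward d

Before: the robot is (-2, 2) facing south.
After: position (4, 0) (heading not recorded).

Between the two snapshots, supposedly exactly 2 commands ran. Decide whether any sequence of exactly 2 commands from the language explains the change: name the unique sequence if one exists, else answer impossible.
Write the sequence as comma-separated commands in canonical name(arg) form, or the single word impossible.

arc(left, 2), straight(4)

key: order matters: swapping arc(left, 2) and straight(4) lands elsewhere
t0: (-2, 2) facing south
[1] after arc(left, 2): (0, 0) facing east
[2] after straight(4): (4, 0) facing east
uniquely the one of 36 2-step routes that fits.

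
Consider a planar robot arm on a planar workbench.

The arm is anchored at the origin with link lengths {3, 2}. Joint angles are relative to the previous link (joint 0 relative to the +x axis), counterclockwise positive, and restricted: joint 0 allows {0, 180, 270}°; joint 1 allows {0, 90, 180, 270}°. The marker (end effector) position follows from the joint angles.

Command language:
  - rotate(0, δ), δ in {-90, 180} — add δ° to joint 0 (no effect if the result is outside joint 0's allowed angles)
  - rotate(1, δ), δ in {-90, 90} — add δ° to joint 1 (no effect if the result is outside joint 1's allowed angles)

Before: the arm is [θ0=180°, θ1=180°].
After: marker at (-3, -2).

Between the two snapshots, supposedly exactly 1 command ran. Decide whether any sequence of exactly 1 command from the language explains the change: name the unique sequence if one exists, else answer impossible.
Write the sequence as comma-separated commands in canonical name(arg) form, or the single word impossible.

from: [θ0=180°, θ1=180°]
1. rotate(1, -90) → [θ0=180°, θ1=90°]
no rival 1-sequence matches.

rotate(1, -90)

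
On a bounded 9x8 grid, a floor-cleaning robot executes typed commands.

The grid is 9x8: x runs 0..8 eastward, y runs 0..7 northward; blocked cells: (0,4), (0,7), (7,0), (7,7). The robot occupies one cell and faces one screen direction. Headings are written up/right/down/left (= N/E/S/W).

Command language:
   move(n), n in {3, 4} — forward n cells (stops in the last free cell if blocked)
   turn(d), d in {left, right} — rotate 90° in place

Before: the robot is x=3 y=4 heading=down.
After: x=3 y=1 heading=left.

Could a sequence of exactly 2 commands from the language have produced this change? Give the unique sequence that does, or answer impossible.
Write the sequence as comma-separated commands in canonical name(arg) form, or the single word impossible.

move(3), turn(right)

key: order matters: swapping move(3) and turn(right) lands elsewhere
start: x=3 y=4 heading=down
[1] after move(3): x=3 y=1 heading=down
[2] after turn(right): x=3 y=1 heading=left
uniquely the one of 16 2-step routes that fits.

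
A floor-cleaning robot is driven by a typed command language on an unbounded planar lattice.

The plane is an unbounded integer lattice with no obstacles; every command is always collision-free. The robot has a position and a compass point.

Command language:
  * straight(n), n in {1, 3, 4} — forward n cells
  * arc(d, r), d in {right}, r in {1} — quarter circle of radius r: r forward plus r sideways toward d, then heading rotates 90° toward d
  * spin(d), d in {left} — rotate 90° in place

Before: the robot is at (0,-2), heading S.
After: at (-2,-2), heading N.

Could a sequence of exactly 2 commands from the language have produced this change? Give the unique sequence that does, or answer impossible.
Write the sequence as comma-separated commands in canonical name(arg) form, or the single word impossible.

key: position moved to (-2,-2) AND the heading swung to N — translation plus rotation needed
initial: at (0,-2), heading S
t=1 arc(right, 1) ⇒ at (-1,-3), heading W
t=2 arc(right, 1) ⇒ at (-2,-2), heading N
no other 2-command option fits: unique.

arc(right, 1), arc(right, 1)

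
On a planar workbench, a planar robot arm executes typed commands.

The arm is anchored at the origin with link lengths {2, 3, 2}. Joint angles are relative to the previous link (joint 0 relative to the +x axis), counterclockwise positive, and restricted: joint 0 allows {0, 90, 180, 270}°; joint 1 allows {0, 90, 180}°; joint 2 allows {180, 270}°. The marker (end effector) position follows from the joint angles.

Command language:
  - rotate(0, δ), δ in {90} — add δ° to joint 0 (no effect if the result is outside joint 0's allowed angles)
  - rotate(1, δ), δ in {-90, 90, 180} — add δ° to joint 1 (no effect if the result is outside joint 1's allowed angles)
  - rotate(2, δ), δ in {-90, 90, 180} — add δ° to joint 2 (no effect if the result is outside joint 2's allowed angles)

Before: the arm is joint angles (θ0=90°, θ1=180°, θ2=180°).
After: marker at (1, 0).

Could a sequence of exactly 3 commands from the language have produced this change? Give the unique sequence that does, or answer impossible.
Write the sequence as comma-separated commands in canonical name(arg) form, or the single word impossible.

rotate(0, 90), rotate(0, 90), rotate(0, 90)

from: joint angles (θ0=90°, θ1=180°, θ2=180°)
step 1 (rotate(0, 90)): joint angles (θ0=180°, θ1=180°, θ2=180°)
step 2 (rotate(0, 90)): joint angles (θ0=270°, θ1=180°, θ2=180°)
step 3 (rotate(0, 90)): joint angles (θ0=0°, θ1=180°, θ2=180°)
uniquely the one of 343 3-step routes that fits.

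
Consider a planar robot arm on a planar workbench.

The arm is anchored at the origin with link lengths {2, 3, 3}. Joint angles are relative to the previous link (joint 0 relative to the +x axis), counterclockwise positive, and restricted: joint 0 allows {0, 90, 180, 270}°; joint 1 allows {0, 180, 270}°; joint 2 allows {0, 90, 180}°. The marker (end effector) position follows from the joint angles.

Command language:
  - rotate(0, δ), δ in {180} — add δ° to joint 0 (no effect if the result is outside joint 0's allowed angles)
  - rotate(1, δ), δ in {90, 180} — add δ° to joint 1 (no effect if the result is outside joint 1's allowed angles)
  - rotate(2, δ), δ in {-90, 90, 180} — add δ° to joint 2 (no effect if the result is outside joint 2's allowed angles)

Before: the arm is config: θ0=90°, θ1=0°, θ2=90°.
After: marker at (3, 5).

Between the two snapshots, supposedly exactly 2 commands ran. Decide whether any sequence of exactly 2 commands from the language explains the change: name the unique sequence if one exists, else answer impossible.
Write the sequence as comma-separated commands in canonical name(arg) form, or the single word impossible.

rotate(1, 180), rotate(1, 90)

key: order matters: swapping rotate(1, 180) and rotate(1, 90) lands elsewhere
start: config: θ0=90°, θ1=0°, θ2=90°
[1] after rotate(1, 180): config: θ0=90°, θ1=180°, θ2=90°
[2] after rotate(1, 90): config: θ0=90°, θ1=270°, θ2=90°
all 36 alternatives checked — unique.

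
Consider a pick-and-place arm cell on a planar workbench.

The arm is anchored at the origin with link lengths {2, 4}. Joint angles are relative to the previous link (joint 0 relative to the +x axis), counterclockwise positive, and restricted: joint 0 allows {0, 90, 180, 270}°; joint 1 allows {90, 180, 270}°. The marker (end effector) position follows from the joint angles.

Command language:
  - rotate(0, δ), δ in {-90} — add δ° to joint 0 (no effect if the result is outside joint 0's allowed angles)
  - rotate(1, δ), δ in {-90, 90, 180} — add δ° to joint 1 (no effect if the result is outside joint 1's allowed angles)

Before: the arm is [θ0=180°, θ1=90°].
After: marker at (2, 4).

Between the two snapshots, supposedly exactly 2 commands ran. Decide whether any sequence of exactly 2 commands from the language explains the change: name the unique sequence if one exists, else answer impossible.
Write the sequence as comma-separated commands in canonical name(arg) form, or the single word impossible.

rotate(0, -90), rotate(0, -90)

from: [θ0=180°, θ1=90°]
t=1 rotate(0, -90) ⇒ [θ0=90°, θ1=90°]
t=2 rotate(0, -90) ⇒ [θ0=0°, θ1=90°]
no other 2-command option fits: unique.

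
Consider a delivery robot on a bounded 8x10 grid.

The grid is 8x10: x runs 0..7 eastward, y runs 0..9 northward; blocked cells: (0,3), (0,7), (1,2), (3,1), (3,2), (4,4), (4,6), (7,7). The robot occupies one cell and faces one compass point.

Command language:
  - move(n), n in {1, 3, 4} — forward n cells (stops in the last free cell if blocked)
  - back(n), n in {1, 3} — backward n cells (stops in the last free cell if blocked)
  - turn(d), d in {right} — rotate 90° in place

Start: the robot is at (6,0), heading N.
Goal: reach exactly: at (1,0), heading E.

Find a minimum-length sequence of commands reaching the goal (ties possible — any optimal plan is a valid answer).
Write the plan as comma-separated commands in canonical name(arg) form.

start: at (6,0), heading N
[1] after turn(right): at (6,0), heading E
[2] after move(1): at (7,0), heading E
[3] after back(3): at (4,0), heading E
[4] after back(3): at (1,0), heading E
minimal: 4 command(s), checked below 4.

turn(right), move(1), back(3), back(3)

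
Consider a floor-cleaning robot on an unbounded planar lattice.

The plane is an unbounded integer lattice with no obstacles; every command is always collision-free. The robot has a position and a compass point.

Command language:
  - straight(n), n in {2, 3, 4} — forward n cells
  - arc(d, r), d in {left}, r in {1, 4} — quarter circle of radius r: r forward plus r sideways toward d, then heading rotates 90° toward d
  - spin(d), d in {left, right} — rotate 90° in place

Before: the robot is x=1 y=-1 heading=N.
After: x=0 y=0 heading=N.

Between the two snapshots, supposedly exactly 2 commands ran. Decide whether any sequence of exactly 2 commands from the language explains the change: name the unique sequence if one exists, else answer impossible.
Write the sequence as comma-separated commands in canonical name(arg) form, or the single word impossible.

arc(left, 1), spin(right)

key: order matters: swapping arc(left, 1) and spin(right) lands elsewhere
initial: x=1 y=-1 heading=N
step 1 (arc(left, 1)): x=0 y=0 heading=W
step 2 (spin(right)): x=0 y=0 heading=N
no other 2-command option fits: unique.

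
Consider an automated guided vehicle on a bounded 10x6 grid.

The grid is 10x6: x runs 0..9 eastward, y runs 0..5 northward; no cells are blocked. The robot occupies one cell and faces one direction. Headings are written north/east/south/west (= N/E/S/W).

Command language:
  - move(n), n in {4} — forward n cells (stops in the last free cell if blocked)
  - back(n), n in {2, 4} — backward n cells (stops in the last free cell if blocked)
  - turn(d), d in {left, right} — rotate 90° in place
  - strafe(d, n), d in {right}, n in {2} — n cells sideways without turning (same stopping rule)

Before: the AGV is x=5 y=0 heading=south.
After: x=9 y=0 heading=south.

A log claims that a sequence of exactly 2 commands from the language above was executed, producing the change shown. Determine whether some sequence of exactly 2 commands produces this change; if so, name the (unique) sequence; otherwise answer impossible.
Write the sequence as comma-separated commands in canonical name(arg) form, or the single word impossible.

checked all 2-command options: none fits.

impossible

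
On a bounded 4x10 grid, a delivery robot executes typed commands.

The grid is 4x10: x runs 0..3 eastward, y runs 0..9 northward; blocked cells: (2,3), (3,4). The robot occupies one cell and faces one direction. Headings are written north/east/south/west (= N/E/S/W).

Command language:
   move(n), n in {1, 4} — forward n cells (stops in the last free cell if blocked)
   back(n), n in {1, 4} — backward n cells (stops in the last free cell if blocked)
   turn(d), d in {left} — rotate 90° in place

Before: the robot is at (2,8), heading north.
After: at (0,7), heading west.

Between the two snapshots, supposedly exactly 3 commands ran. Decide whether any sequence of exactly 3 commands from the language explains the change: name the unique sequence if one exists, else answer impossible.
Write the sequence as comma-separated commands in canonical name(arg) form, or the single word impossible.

key: cell and facing (now W) both changed — the 3 commands mix motion and turning
initial: at (2,8), heading north
[1] after back(1): at (2,7), heading north
[2] after turn(left): at (2,7), heading west
[3] after move(4): at (0,7), heading west
all 125 alternatives checked — unique.

back(1), turn(left), move(4)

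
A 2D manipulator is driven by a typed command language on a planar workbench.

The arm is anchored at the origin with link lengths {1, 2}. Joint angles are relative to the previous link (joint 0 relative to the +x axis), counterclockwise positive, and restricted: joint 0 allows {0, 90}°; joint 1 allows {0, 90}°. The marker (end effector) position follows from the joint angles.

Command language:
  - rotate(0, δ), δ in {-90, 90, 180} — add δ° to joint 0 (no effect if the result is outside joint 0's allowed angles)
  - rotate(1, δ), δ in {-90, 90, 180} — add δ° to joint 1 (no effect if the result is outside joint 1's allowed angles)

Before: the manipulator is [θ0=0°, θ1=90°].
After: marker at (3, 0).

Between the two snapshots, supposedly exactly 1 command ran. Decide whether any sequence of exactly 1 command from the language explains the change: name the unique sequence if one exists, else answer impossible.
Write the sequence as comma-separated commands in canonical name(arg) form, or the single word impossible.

rotate(1, -90)

t0: [θ0=0°, θ1=90°]
[1] after rotate(1, -90): [θ0=0°, θ1=0°]
uniquely the one of 6 1-step routes that fits.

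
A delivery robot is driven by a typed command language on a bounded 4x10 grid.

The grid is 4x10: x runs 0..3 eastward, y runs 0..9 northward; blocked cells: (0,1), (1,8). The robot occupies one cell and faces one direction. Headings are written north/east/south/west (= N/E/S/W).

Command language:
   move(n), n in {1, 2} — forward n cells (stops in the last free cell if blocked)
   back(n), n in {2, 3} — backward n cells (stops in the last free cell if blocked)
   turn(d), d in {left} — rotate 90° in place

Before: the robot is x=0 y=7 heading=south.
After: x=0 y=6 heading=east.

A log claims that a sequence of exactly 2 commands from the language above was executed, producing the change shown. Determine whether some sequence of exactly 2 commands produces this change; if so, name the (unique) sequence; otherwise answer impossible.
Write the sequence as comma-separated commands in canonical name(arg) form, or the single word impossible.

move(1), turn(left)

key: position moved to (0,6) AND the heading swung to E — translation plus rotation needed
initial: x=0 y=7 heading=south
t=1 move(1) ⇒ x=0 y=6 heading=south
t=2 turn(left) ⇒ x=0 y=6 heading=east
no other 2-command option fits: unique.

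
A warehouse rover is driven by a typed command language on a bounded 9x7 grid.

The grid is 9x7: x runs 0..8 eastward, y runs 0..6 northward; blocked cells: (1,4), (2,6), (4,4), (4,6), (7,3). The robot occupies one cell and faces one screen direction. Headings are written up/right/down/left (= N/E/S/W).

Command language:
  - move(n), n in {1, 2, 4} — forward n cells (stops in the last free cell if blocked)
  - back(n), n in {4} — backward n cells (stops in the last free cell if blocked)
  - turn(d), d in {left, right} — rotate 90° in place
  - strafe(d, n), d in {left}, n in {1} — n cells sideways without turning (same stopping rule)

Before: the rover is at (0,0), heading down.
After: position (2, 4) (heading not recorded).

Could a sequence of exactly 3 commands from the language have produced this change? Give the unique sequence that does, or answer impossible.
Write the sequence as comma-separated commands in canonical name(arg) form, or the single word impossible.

key: order matters: swapping strafe(left, 1) and back(4) lands elsewhere
start: at (0,0), heading down
t=1 strafe(left, 1) ⇒ at (1,0), heading down
t=2 strafe(left, 1) ⇒ at (2,0), heading down
t=3 back(4) ⇒ at (2,4), heading down
no other 3-command option fits: unique.

strafe(left, 1), strafe(left, 1), back(4)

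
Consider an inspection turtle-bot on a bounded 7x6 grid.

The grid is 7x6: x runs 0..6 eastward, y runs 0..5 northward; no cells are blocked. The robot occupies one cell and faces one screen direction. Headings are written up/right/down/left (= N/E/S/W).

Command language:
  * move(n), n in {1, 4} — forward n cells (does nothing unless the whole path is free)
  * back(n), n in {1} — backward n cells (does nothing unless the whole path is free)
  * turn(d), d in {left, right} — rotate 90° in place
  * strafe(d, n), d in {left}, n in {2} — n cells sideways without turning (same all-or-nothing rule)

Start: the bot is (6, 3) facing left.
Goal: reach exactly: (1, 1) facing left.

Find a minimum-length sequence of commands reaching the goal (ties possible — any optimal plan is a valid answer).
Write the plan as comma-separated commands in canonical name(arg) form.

move(1), strafe(left, 2), move(4)

initial: (6, 3) facing left
[1] after move(1): (5, 3) facing left
[2] after strafe(left, 2): (5, 1) facing left
[3] after move(4): (1, 1) facing left
no 2-step plan works, so 3 is optimal.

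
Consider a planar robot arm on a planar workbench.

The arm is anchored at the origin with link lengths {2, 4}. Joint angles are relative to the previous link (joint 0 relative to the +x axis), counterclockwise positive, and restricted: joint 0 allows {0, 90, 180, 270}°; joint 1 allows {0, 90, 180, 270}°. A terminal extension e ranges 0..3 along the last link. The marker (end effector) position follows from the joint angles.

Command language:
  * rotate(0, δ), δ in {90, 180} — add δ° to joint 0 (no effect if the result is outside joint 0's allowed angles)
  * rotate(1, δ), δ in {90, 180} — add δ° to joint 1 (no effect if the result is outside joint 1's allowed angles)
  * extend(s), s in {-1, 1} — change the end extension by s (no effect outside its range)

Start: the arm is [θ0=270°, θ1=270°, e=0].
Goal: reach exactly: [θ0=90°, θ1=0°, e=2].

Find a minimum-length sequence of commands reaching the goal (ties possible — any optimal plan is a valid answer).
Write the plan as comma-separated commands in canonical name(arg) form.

t0: [θ0=270°, θ1=270°, e=0]
t=1 rotate(1, 90) ⇒ [θ0=270°, θ1=0°, e=0]
t=2 extend(1) ⇒ [θ0=270°, θ1=0°, e=1]
t=3 extend(1) ⇒ [θ0=270°, θ1=0°, e=2]
t=4 rotate(0, 180) ⇒ [θ0=90°, θ1=0°, e=2]
minimal: 4 command(s), checked below 4.

rotate(1, 90), extend(1), extend(1), rotate(0, 180)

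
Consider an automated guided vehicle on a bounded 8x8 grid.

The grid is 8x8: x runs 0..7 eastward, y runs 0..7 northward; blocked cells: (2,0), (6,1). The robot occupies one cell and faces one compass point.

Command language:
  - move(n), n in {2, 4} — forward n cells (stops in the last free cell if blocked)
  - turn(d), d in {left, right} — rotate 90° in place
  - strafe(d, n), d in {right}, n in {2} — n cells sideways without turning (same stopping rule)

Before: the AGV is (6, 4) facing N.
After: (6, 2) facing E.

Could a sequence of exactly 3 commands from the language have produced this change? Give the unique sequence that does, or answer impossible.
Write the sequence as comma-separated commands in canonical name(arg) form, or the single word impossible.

turn(right), strafe(right, 2), strafe(right, 2)

key: running strafe(right, 2) before turn(right) would end elsewhere — order is forced
t0: (6, 4) facing N
[1] after turn(right): (6, 4) facing E
[2] after strafe(right, 2): (6, 2) facing E
[3] after strafe(right, 2): (6, 2) facing E
no other 3-command option fits: unique.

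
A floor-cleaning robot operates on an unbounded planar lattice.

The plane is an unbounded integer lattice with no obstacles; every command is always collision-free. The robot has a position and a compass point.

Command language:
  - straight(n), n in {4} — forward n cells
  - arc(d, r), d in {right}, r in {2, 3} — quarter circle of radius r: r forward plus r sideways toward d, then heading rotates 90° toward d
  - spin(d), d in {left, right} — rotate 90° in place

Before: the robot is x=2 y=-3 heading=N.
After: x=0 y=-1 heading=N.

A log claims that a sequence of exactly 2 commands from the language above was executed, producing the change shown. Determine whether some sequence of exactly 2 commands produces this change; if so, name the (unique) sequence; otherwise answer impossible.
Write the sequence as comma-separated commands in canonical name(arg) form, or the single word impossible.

key: order matters: swapping spin(left) and arc(right, 2) lands elsewhere
from: x=2 y=-3 heading=N
[1] after spin(left): x=2 y=-3 heading=W
[2] after arc(right, 2): x=0 y=-1 heading=N
no other 2-command option fits: unique.

spin(left), arc(right, 2)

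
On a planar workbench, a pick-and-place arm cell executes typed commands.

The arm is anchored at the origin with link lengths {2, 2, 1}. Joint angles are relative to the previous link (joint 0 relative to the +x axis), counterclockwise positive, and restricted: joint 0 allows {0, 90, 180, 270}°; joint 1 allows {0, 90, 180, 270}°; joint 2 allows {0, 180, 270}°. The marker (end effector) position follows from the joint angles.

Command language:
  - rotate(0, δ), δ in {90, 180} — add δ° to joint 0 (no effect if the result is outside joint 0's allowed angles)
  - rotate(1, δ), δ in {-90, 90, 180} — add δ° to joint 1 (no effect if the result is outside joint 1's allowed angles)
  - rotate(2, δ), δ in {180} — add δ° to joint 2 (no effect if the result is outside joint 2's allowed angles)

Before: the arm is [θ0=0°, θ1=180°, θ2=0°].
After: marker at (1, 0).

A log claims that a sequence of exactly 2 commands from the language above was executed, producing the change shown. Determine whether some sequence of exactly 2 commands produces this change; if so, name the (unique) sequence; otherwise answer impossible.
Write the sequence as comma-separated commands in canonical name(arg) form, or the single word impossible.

rotate(0, 90), rotate(0, 90)

from: [θ0=0°, θ1=180°, θ2=0°]
step 1 (rotate(0, 90)): [θ0=90°, θ1=180°, θ2=0°]
step 2 (rotate(0, 90)): [θ0=180°, θ1=180°, θ2=0°]
no other 2-command option fits: unique.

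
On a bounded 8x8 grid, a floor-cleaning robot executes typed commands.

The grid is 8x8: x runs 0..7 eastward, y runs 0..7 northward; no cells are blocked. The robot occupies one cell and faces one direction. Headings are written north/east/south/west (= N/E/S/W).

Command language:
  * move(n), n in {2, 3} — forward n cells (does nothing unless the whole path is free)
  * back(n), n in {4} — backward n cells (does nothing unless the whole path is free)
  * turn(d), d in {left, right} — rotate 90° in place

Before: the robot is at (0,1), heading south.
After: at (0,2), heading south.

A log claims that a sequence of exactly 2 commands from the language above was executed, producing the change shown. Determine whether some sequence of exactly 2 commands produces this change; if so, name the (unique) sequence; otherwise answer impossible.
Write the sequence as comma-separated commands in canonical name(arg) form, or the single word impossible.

key: heading stays S — no command in the sequence turns
from: at (0,1), heading south
step 1 (back(4)): at (0,5), heading south
step 2 (move(3)): at (0,2), heading south
no rival 2-sequence matches.

back(4), move(3)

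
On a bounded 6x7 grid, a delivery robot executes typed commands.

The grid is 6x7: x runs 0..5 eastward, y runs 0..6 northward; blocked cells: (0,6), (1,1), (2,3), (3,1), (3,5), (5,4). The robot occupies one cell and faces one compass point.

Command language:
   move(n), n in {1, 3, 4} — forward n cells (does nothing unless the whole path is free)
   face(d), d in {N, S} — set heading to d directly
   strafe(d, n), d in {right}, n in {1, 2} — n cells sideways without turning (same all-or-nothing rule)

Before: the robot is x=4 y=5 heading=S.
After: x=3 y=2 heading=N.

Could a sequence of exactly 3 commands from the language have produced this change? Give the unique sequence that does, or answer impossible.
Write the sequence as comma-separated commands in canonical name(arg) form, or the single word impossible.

key: running face(N) before move(3) would end elsewhere — order is forced
start: x=4 y=5 heading=S
t=1 move(3) ⇒ x=4 y=2 heading=S
t=2 strafe(right, 1) ⇒ x=3 y=2 heading=S
t=3 face(N) ⇒ x=3 y=2 heading=N
uniquely the one of 343 3-step routes that fits.

move(3), strafe(right, 1), face(N)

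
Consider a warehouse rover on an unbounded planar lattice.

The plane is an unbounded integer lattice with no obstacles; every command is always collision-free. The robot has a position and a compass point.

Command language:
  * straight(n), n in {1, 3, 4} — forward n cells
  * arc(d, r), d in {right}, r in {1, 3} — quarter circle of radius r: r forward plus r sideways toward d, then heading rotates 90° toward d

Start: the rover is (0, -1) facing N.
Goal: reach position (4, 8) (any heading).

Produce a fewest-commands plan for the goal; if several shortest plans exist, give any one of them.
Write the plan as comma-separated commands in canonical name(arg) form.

t0: (0, -1) facing N
t=1 straight(3) ⇒ (0, 2) facing N
t=2 straight(3) ⇒ (0, 5) facing N
t=3 arc(right, 3) ⇒ (3, 8) facing E
t=4 straight(1) ⇒ (4, 8) facing E
minimal: 4 command(s), checked below 4.

straight(3), straight(3), arc(right, 3), straight(1)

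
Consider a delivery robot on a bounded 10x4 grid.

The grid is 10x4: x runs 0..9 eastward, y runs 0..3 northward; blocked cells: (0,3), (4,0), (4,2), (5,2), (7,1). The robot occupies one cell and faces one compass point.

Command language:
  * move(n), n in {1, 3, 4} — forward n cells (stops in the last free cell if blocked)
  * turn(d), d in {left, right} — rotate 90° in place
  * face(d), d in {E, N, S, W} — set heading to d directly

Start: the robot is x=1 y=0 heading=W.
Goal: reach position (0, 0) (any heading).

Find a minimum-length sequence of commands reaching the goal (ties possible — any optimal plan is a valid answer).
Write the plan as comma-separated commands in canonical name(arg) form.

start: x=1 y=0 heading=W
1. move(3) → x=0 y=0 heading=W
minimal: 1 command(s), checked below 1.

move(3)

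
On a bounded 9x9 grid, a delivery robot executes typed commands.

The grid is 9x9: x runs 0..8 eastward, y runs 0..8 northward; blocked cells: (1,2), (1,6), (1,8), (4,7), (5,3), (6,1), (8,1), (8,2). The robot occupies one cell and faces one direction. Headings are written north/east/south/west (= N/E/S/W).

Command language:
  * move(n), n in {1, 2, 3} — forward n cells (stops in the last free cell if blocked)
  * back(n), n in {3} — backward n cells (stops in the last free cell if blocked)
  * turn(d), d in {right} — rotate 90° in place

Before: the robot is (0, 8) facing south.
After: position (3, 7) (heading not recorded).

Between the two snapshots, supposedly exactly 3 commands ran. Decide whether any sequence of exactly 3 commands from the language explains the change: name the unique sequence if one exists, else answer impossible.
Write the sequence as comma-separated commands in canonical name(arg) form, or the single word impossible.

key: order matters: swapping move(1) and back(3) lands elsewhere
begin: (0, 8) facing south
[1] after move(1): (0, 7) facing south
[2] after turn(right): (0, 7) facing west
[3] after back(3): (3, 7) facing west
all 125 alternatives checked — unique.

move(1), turn(right), back(3)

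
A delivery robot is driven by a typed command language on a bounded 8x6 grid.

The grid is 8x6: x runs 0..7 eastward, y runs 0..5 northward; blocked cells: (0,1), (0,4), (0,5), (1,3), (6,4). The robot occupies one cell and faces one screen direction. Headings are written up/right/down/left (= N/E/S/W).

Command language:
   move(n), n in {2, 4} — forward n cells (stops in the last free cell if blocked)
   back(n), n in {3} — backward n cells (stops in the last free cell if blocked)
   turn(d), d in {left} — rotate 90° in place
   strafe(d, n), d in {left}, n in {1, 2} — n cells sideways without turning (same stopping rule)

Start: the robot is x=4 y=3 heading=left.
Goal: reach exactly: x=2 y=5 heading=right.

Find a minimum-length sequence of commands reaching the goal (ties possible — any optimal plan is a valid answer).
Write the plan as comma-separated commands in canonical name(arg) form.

start: x=4 y=3 heading=left
step 1 (move(2)): x=2 y=3 heading=left
step 2 (turn(left)): x=2 y=3 heading=down
step 3 (back(3)): x=2 y=5 heading=down
step 4 (turn(left)): x=2 y=5 heading=right
shorter routes all fall short; 4 is best.

move(2), turn(left), back(3), turn(left)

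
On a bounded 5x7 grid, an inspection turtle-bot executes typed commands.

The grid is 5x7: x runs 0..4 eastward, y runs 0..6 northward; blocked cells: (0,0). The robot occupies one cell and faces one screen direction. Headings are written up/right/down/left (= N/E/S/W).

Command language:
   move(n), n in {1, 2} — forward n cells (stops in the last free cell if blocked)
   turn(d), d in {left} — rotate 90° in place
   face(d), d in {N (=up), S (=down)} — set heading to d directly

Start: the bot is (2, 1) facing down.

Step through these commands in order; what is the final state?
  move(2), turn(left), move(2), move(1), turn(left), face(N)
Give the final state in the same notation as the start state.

(4, 0) facing up

initial: (2, 1) facing down
1. move(2) → (2, 0) facing down
2. turn(left) → (2, 0) facing right
3. move(2) → (4, 0) facing right
4. move(1) → (4, 0) facing right
5. turn(left) → (4, 0) facing up
6. face(N) → (4, 0) facing up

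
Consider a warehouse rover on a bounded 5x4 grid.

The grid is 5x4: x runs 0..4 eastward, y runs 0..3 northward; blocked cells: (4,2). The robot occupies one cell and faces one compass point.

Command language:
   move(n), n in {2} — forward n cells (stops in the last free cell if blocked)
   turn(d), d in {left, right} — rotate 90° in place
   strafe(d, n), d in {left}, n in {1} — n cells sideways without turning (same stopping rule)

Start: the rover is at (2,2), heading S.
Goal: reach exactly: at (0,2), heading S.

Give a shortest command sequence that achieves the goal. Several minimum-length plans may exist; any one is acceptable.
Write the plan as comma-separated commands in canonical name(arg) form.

from: at (2,2), heading S
[1] after turn(right): at (2,2), heading W
[2] after move(2): at (0,2), heading W
[3] after turn(left): at (0,2), heading S
minimal: 3 command(s), checked below 3.

turn(right), move(2), turn(left)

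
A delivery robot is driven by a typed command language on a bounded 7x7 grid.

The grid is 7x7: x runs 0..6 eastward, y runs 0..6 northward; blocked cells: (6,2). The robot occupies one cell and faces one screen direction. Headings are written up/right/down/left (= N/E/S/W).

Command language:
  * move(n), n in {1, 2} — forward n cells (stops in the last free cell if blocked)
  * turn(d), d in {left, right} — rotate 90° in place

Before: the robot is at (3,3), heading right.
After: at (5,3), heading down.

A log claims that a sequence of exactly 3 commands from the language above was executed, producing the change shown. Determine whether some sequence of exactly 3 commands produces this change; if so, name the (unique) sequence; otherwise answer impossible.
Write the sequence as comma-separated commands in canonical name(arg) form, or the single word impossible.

key: cell and facing (now S) both changed — the 3 commands mix motion and turning
from: at (3,3), heading right
t=1 move(1) ⇒ at (4,3), heading right
t=2 move(1) ⇒ at (5,3), heading right
t=3 turn(right) ⇒ at (5,3), heading down
all 64 alternatives checked — unique.

move(1), move(1), turn(right)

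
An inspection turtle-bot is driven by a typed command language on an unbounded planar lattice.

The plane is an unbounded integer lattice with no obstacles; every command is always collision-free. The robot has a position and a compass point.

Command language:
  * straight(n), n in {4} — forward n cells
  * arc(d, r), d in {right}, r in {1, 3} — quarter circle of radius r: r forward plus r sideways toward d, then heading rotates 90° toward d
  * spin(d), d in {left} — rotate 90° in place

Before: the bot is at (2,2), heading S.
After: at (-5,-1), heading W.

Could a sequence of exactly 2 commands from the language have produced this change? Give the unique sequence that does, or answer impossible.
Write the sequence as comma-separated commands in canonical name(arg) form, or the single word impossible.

arc(right, 3), straight(4)

key: order matters: swapping arc(right, 3) and straight(4) lands elsewhere
t0: at (2,2), heading S
t=1 arc(right, 3) ⇒ at (-1,-1), heading W
t=2 straight(4) ⇒ at (-5,-1), heading W
uniquely the one of 16 2-step routes that fits.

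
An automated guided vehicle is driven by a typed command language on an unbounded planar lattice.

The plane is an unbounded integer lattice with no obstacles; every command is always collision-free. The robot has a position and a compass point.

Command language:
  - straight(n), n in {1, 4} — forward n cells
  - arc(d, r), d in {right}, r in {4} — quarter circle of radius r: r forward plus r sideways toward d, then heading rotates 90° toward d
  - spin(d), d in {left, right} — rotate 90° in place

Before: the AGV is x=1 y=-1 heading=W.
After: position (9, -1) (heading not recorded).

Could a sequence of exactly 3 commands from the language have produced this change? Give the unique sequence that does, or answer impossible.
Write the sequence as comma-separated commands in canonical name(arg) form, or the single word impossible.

spin(right), arc(right, 4), arc(right, 4)

key: running arc(right, 4) before spin(right) would end elsewhere — order is forced
initial: x=1 y=-1 heading=W
t=1 spin(right) ⇒ x=1 y=-1 heading=N
t=2 arc(right, 4) ⇒ x=5 y=3 heading=E
t=3 arc(right, 4) ⇒ x=9 y=-1 heading=S
no other 3-command option fits: unique.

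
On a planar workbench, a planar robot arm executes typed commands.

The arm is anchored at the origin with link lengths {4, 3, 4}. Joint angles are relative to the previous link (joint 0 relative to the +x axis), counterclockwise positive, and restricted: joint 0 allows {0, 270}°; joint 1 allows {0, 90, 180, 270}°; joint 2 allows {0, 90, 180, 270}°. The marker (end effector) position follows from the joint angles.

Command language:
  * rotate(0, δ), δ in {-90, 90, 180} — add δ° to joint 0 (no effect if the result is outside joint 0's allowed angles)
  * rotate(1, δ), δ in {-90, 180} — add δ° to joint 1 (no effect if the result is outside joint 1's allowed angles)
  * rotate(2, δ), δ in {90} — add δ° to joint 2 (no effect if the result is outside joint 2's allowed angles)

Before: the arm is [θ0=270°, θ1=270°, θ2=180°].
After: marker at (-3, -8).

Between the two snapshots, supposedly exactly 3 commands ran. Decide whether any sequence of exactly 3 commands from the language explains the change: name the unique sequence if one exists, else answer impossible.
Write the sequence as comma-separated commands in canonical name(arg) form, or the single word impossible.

initial: [θ0=270°, θ1=270°, θ2=180°]
1. rotate(2, 90) → [θ0=270°, θ1=270°, θ2=270°]
2. rotate(2, 90) → [θ0=270°, θ1=270°, θ2=0°]
3. rotate(2, 90) → [θ0=270°, θ1=270°, θ2=90°]
no rival 3-sequence matches.

rotate(2, 90), rotate(2, 90), rotate(2, 90)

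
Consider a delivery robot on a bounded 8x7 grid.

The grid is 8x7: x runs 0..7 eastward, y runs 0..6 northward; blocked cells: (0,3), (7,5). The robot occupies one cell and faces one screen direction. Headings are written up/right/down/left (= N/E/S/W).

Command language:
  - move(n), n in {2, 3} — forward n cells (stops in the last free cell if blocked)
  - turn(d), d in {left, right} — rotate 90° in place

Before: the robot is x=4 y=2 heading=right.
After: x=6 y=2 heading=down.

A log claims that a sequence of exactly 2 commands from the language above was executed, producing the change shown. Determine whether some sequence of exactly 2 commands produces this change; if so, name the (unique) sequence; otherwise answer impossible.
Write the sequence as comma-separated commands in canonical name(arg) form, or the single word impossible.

key: position moved to (6,2) AND the heading swung to S — translation plus rotation needed
start: x=4 y=2 heading=right
[1] after move(2): x=6 y=2 heading=right
[2] after turn(right): x=6 y=2 heading=down
no other 2-command option fits: unique.

move(2), turn(right)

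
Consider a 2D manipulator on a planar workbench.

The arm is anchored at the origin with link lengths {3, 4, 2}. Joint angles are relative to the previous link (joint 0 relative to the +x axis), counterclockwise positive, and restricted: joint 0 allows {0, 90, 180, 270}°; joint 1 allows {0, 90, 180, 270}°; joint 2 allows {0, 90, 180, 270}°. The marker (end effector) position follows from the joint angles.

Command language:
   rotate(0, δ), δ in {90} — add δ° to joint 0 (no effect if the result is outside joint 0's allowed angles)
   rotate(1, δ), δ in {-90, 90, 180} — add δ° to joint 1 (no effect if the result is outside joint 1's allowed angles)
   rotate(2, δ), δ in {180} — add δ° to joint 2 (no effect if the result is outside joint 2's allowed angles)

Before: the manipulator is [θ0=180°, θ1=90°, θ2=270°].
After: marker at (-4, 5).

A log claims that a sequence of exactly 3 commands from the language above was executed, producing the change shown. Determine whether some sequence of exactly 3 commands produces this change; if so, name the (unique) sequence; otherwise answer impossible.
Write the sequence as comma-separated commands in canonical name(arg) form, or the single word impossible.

initial: [θ0=180°, θ1=90°, θ2=270°]
[1] after rotate(0, 90): [θ0=270°, θ1=90°, θ2=270°]
[2] after rotate(0, 90): [θ0=0°, θ1=90°, θ2=270°]
[3] after rotate(0, 90): [θ0=90°, θ1=90°, θ2=270°]
uniquely the one of 125 3-step routes that fits.

rotate(0, 90), rotate(0, 90), rotate(0, 90)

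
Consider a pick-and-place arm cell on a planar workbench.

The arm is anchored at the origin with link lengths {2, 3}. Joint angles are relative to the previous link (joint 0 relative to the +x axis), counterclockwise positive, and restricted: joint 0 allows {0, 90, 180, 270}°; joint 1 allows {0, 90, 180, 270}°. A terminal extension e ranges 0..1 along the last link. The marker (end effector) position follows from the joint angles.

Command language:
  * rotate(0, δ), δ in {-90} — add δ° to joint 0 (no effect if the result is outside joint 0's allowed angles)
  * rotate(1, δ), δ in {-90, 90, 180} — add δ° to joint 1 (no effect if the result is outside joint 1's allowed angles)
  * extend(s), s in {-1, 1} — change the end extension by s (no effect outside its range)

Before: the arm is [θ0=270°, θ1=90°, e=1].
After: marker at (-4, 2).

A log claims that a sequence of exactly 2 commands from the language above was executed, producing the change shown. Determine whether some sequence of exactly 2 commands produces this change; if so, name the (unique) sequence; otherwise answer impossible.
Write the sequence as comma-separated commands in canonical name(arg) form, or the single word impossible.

start: [θ0=270°, θ1=90°, e=1]
[1] after rotate(0, -90): [θ0=180°, θ1=90°, e=1]
[2] after rotate(0, -90): [θ0=90°, θ1=90°, e=1]
no other 2-command option fits: unique.

rotate(0, -90), rotate(0, -90)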